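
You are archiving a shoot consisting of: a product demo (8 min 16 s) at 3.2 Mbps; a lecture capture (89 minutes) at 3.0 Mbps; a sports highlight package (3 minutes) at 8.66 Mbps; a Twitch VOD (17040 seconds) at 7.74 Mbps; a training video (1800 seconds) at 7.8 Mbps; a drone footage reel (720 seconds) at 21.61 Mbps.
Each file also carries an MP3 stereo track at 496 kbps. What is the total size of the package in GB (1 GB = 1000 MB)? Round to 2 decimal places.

Audio: 496 kbps = 0.496 Mbps.
product demo: 3.696 Mbps × 496 s = 1833.2 Mb
lecture capture: 3.496 Mbps × 5340 s = 18668.6 Mb
sports highlight package: 9.156 Mbps × 180 s = 1648.1 Mb
Twitch VOD: 8.236 Mbps × 17040 s = 140341.4 Mb
training video: 8.296 Mbps × 1800 s = 14932.8 Mb
drone footage reel: 22.106 Mbps × 720 s = 15916.3 Mb
Total: 193340.5 Mb = 24167.6 MB.
= 24.17 GB.

24.17 GB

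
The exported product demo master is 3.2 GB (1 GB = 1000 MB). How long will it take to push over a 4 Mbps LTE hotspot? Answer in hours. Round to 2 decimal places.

File: 3.2 GB = 25600.0 Mb.
At 4 Mbps: 25600.0 / 4 = 6400.0 s ≈ 1.78 hours.

1.78 hours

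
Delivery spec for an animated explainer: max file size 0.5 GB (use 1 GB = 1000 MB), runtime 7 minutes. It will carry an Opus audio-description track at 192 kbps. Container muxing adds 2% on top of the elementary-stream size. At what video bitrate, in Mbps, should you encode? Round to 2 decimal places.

Budget: 0.5 GB = 4000.0 Mb.
Stream payload after overhead: 4000.0 / 1.02 = 3921.6 Mb.
7 min = 420 s
Total bitrate budget: 3921.6 Mb / 420 s = 9.337 Mbps.
Audio: 192 kbps = 0.192 Mbps.
Video: 9.337 − 0.192 = 9.145 Mbps.

9.15 Mbps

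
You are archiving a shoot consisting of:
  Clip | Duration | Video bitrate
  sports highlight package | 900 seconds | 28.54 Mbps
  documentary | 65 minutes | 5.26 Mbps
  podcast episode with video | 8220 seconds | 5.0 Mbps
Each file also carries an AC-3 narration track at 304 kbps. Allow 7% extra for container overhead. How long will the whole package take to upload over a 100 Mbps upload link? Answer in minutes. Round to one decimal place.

Audio: 304 kbps = 0.304 Mbps.
sports highlight package: 28.844 Mbps × 900 s × 1.07 = 27776.8 Mb
documentary: 5.564 Mbps × 3900 s × 1.07 = 23218.6 Mb
podcast episode with video: 5.304 Mbps × 8220 s × 1.07 = 46650.8 Mb
Total: 97646.1 Mb = 12205.8 MB.
At 100 Mbps: 97646.1 / 100 = 976 s ≈ 16.3 minutes.

16.3 minutes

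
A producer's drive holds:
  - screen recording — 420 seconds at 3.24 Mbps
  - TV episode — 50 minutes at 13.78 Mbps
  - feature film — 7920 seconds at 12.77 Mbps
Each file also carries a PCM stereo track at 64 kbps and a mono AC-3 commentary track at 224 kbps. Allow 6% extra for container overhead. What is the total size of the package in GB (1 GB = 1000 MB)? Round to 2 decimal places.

19.49 GB

Audio total: 64 + 224 = 288 kbps = 0.288 Mbps.
screen recording: 3.528 Mbps × 420 s × 1.06 = 1570.7 Mb
TV episode: 14.068 Mbps × 3000 s × 1.06 = 44736.2 Mb
feature film: 13.058 Mbps × 7920 s × 1.06 = 109624.5 Mb
Total: 155931.4 Mb = 19491.4 MB.
= 19.49 GB.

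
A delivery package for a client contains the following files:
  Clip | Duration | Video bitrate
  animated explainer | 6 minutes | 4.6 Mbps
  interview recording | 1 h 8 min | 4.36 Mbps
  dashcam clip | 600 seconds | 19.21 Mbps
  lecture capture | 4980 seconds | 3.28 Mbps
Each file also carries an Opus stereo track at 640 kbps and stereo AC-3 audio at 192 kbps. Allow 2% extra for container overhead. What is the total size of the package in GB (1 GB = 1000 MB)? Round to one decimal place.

Audio total: 640 + 192 = 832 kbps = 0.832 Mbps.
animated explainer: 5.432 Mbps × 360 s × 1.02 = 1994.6 Mb
interview recording: 5.192 Mbps × 4080 s × 1.02 = 21607.0 Mb
dashcam clip: 20.042 Mbps × 600 s × 1.02 = 12265.7 Mb
lecture capture: 4.112 Mbps × 4980 s × 1.02 = 20887.3 Mb
Total: 56754.7 Mb = 7094.3 MB.
= 7.094 GB.

7.1 GB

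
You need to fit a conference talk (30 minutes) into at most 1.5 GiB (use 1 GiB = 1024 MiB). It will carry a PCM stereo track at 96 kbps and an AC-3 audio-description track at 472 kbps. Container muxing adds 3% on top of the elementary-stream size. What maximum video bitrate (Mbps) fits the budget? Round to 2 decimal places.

6.38 Mbps

Budget: 1.5 GiB = 12884.9 Mb.
Stream payload after overhead: 12884.9 / 1.03 = 12509.6 Mb.
30 min = 1800 s
Total bitrate budget: 12509.6 Mb / 1800 s = 6.950 Mbps.
Audio total: 96 + 472 = 568 kbps = 0.568 Mbps.
Video: 6.950 − 0.568 = 6.382 Mbps.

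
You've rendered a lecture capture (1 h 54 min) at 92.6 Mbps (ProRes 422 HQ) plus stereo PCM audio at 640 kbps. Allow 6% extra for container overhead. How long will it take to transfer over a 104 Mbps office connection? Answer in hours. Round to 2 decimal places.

1 h 54 min = 114 min = 6840 s
Audio: 640 kbps = 0.640 Mbps.
Total bitrate: 93.240 Mbps.
File: 93.240 Mbps × 6840 s = 637761.6 Mb.
With 6% container overhead: ×1.06. → 676027.3 Mb.
At 104 Mbps: 676027.3 / 104 = 6500.3 s ≈ 1.81 hours.

1.81 hours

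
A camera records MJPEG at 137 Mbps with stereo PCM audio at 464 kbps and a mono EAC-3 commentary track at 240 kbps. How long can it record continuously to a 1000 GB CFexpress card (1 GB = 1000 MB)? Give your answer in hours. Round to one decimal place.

16.1 hours

Audio total: 464 + 240 = 704 kbps = 0.704 Mbps.
Total bitrate: 137 + 0.704 = 137.704 Mbps.
Capacity: 1000 GB = 8,000,000 Mb.
Recording time: 8,000,000 / 137.704 = 58,096 s ≈ 16.1 hours.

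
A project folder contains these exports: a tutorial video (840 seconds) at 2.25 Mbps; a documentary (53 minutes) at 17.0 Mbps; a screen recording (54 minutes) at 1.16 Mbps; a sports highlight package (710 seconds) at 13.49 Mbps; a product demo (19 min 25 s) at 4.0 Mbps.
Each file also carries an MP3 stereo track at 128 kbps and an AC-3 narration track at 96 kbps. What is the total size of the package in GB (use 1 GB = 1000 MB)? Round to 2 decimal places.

9.50 GB

Audio total: 128 + 96 = 224 kbps = 0.224 Mbps.
tutorial video: 2.474 Mbps × 840 s = 2078.2 Mb
documentary: 17.224 Mbps × 3180 s = 54772.3 Mb
screen recording: 1.384 Mbps × 3240 s = 4484.2 Mb
sports highlight package: 13.714 Mbps × 710 s = 9736.9 Mb
product demo: 4.224 Mbps × 1165 s = 4921.0 Mb
Total: 75992.5 Mb = 9499.1 MB.
= 9.499 GB.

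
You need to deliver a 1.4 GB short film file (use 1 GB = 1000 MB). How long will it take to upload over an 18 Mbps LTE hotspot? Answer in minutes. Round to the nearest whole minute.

File: 1.4 GB = 11200.0 Mb.
At 18 Mbps: 11200.0 / 18 = 622.2 s ≈ 10.4 minutes.

10 minutes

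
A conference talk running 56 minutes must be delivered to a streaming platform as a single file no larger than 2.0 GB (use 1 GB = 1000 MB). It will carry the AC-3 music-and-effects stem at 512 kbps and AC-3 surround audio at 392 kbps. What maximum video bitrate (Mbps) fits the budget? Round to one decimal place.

3.9 Mbps

Budget: 2.0 GB = 16000.0 Mb.
56 min = 3360 s
Total bitrate budget: 16000.0 Mb / 3360 s = 4.762 Mbps.
Audio total: 512 + 392 = 904 kbps = 0.904 Mbps.
Video: 4.762 − 0.904 = 3.858 Mbps.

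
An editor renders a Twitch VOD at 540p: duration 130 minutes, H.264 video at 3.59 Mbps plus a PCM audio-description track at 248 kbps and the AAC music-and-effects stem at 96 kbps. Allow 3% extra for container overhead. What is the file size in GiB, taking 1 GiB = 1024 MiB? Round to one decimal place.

3.7 GiB

130 min = 7800 s
Audio total: 248 + 96 = 344 kbps = 0.344 Mbps.
Total bitrate: 3.59 + 0.344 = 3.934 Mbps.
Stream data: 3.934 Mbps × 7800 s = 30685.2 Mb.
With 3% container overhead: ×1.03.
31,606 Mb = 3,950,719,500 bytes ÷ 1,073,741,824 = 3.679 GiB.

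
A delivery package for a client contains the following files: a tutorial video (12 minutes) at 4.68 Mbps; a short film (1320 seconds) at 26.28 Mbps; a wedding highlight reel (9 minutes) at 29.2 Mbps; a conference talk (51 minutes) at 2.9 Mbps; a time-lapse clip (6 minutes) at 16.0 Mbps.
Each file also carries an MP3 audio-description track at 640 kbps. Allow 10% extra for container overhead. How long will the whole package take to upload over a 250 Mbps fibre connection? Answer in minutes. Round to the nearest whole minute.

Audio: 640 kbps = 0.640 Mbps.
tutorial video: 5.320 Mbps × 720 s × 1.10 = 4213.4 Mb
short film: 26.920 Mbps × 1320 s × 1.10 = 39087.8 Mb
wedding highlight reel: 29.840 Mbps × 540 s × 1.10 = 17725.0 Mb
conference talk: 3.540 Mbps × 3060 s × 1.10 = 11915.6 Mb
time-lapse clip: 16.640 Mbps × 360 s × 1.10 = 6589.4 Mb
Total: 79531.3 Mb = 9941.4 MB.
At 250 Mbps: 79531.3 / 250 = 318 s ≈ 5.3 minutes.

5 minutes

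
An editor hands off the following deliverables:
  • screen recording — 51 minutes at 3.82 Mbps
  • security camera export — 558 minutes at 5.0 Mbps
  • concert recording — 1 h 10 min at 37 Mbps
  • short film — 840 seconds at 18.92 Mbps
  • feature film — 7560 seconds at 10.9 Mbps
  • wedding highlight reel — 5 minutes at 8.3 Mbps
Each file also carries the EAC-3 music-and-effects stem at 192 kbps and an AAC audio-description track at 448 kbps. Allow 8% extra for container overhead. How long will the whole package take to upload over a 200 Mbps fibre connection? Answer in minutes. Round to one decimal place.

Audio total: 192 + 448 = 640 kbps = 0.640 Mbps.
screen recording: 4.460 Mbps × 3060 s × 1.08 = 14739.4 Mb
security camera export: 5.640 Mbps × 33480 s × 1.08 = 203933.4 Mb
concert recording: 37.640 Mbps × 4200 s × 1.08 = 170735.0 Mb
short film: 19.560 Mbps × 840 s × 1.08 = 17744.8 Mb
feature film: 11.540 Mbps × 7560 s × 1.08 = 94221.8 Mb
wedding highlight reel: 8.940 Mbps × 300 s × 1.08 = 2896.6 Mb
Total: 504271.0 Mb = 63033.9 MB.
At 200 Mbps: 504271.0 / 200 = 2521 s ≈ 42 minutes.

42.0 minutes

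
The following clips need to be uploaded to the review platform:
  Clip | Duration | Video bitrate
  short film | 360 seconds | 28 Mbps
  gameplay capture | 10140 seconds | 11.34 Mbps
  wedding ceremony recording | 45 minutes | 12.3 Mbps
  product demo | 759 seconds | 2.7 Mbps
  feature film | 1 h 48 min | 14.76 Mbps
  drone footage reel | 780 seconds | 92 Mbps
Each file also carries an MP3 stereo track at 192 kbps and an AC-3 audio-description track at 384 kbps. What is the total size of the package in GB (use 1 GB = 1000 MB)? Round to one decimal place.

Audio total: 192 + 384 = 576 kbps = 0.576 Mbps.
short film: 28.576 Mbps × 360 s = 10287.4 Mb
gameplay capture: 11.916 Mbps × 10140 s = 120828.2 Mb
wedding ceremony recording: 12.876 Mbps × 2700 s = 34765.2 Mb
product demo: 3.276 Mbps × 759 s = 2486.5 Mb
feature film: 15.336 Mbps × 6480 s = 99377.3 Mb
drone footage reel: 92.576 Mbps × 780 s = 72209.3 Mb
Total: 339953.8 Mb = 42494.2 MB.
= 42.49 GB.

42.5 GB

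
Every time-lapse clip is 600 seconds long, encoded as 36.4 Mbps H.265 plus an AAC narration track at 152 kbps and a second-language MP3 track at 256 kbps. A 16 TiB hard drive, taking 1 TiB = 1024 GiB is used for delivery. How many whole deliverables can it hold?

6372

Audio total: 152 + 256 = 408 kbps = 0.408 Mbps.
Total bitrate: 36.808 Mbps.
Per item: 36.808 Mbps × 600 s = 22,085 Mb = 2,761 MB.
Capacity: 16 TiB = 140,737,488 Mb; 6372.60 items → 6372 complete.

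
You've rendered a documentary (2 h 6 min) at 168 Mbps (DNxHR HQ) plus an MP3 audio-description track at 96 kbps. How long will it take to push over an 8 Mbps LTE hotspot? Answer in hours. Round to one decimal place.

2 h 6 min = 126 min = 7560 s
Audio: 96 kbps = 0.096 Mbps.
Total bitrate: 168.096 Mbps.
File: 168.096 Mbps × 7560 s = 1270805.8 Mb.
At 8 Mbps: 1270805.8 / 8 = 158850.7 s ≈ 44.1 hours.

44.1 hours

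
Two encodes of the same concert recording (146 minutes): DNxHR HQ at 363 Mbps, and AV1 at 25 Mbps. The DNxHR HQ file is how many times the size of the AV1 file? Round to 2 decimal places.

146 min = 8760 s
DNxHR HQ: 363.000 Mbps × 8760 s = 3179880.0 Mb = 370.187 GiB.
AV1: 25.000 Mbps × 8760 s = 219000.0 Mb = 25.495 GiB.
Ratio: 370.187 / 25.495 = 14.520.

14.52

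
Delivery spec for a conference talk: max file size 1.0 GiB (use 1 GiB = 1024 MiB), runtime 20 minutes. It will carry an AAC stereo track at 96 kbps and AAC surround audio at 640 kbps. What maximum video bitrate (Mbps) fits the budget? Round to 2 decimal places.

Budget: 1.0 GiB = 8589.9 Mb.
20 min = 1200 s
Total bitrate budget: 8589.9 Mb / 1200 s = 7.158 Mbps.
Audio total: 96 + 640 = 736 kbps = 0.736 Mbps.
Video: 7.158 − 0.736 = 6.422 Mbps.

6.42 Mbps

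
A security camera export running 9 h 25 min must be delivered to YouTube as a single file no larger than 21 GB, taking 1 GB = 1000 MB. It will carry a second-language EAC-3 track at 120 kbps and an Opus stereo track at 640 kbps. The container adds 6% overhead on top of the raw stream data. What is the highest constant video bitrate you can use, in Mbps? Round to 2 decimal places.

3.92 Mbps

Budget: 21 GB = 168000.0 Mb.
Stream payload after overhead: 168000.0 / 1.06 = 158490.6 Mb.
9 h 25 min = 565 min = 33900 s
Total bitrate budget: 158490.6 Mb / 33900 s = 4.675 Mbps.
Audio total: 120 + 640 = 760 kbps = 0.760 Mbps.
Video: 4.675 − 0.760 = 3.915 Mbps.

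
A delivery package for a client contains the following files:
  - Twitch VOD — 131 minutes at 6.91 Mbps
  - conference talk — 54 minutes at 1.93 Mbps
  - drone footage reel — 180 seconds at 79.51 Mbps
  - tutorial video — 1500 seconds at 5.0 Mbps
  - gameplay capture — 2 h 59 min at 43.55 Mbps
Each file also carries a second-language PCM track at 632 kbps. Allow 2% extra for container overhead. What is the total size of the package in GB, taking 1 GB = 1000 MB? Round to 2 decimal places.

Audio: 632 kbps = 0.632 Mbps.
Twitch VOD: 7.542 Mbps × 7860 s × 1.02 = 60465.7 Mb
conference talk: 2.562 Mbps × 3240 s × 1.02 = 8466.9 Mb
drone footage reel: 80.142 Mbps × 180 s × 1.02 = 14714.1 Mb
tutorial video: 5.632 Mbps × 1500 s × 1.02 = 8617.0 Mb
gameplay capture: 44.182 Mbps × 10740 s × 1.02 = 484005.0 Mb
Total: 576268.6 Mb = 72033.6 MB.
= 72.03 GB.

72.03 GB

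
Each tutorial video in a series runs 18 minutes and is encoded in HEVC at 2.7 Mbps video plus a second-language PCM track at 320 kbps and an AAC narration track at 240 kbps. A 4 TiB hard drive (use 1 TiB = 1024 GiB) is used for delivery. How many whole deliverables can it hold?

18 min = 1080 s
Audio total: 320 + 240 = 560 kbps = 0.560 Mbps.
Total bitrate: 3.260 Mbps.
Per item: 3.260 Mbps × 1080 s = 3,521 Mb = 440.1 MB.
Capacity: 4 TiB = 35,184,372 Mb; 9993.29 items → 9993 complete.

9993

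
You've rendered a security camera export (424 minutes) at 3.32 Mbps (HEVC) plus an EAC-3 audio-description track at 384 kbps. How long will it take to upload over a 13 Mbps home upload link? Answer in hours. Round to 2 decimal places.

2.01 hours

424 min = 25440 s
Audio: 384 kbps = 0.384 Mbps.
Total bitrate: 3.704 Mbps.
File: 3.704 Mbps × 25440 s = 94229.8 Mb.
At 13 Mbps: 94229.8 / 13 = 7248.4 s ≈ 2.01 hours.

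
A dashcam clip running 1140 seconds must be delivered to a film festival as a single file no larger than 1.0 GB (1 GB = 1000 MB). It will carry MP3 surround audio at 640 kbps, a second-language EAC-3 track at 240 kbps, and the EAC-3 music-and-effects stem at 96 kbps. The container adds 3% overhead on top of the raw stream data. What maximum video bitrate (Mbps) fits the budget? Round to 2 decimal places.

5.84 Mbps

Budget: 1.0 GB = 8000.0 Mb.
Stream payload after overhead: 8000.0 / 1.03 = 7767.0 Mb.
Total bitrate budget: 7767.0 Mb / 1140 s = 6.813 Mbps.
Audio total: 640 + 240 + 96 = 976 kbps = 0.976 Mbps.
Video: 6.813 − 0.976 = 5.837 Mbps.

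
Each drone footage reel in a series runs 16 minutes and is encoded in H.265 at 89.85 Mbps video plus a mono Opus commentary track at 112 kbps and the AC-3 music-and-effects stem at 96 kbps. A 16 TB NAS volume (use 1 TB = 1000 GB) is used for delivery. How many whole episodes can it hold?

1480

16 min = 960 s
Audio total: 112 + 96 = 208 kbps = 0.208 Mbps.
Total bitrate: 90.058 Mbps.
Per item: 90.058 Mbps × 960 s = 86,456 Mb = 10,807 MB.
Capacity: 16 TB = 128,000,000 Mb; 1480.53 items → 1480 complete.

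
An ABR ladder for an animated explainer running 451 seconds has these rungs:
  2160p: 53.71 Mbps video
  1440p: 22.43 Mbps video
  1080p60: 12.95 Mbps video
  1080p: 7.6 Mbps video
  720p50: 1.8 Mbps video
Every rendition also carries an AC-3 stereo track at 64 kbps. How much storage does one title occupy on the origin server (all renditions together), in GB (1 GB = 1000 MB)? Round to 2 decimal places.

Audio: 64 kbps = 0.064 Mbps.
Sum of rendition bitrates: (53.71+0.064) + (22.43+0.064) + (12.95+0.064) + (7.6+0.064) + (1.8+0.064) = 98.810 Mbps.
× 451 s = 44,563 Mb = 5,570 MB = 5.570 GB.

5.57 GB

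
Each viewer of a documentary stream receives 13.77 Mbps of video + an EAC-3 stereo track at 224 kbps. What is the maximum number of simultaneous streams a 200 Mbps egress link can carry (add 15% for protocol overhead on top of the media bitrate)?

Audio: 224 kbps = 0.224 Mbps.
Per-viewer media rate: 13.994 Mbps.
On the wire with 15% overhead: 16.093 Mbps.
200 Mbps = 200.0 Mbps; 200.0 / 16.093 = 12.43 → 12 viewers.

12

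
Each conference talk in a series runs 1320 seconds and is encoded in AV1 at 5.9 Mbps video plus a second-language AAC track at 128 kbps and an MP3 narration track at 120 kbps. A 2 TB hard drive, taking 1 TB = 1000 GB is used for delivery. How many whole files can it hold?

1971

Audio total: 128 + 120 = 248 kbps = 0.248 Mbps.
Total bitrate: 6.148 Mbps.
Per item: 6.148 Mbps × 1320 s = 8,115 Mb = 1,014 MB.
Capacity: 2 TB = 16,000,000 Mb; 1971.57 items → 1971 complete.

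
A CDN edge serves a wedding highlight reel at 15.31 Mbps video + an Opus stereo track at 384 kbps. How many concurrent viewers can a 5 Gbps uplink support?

Audio: 384 kbps = 0.384 Mbps.
Per-viewer media rate: 15.694 Mbps.
5 Gbps = 5,000 Mbps; 5,000 / 15.694 = 318.59 → 318 viewers.

318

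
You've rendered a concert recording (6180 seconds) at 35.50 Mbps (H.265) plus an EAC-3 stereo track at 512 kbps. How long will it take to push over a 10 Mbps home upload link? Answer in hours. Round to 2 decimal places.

Audio: 512 kbps = 0.512 Mbps.
Total bitrate: 36.012 Mbps.
File: 36.012 Mbps × 6180 s = 222554.2 Mb.
At 10 Mbps: 222554.2 / 10 = 22255.4 s ≈ 6.18 hours.

6.18 hours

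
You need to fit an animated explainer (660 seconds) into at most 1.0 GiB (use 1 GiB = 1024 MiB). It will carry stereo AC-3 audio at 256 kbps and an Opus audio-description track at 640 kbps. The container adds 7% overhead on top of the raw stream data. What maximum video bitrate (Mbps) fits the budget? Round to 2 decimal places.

Budget: 1.0 GiB = 8589.9 Mb.
Stream payload after overhead: 8589.9 / 1.07 = 8028.0 Mb.
Total bitrate budget: 8028.0 Mb / 660 s = 12.164 Mbps.
Audio total: 256 + 640 = 896 kbps = 0.896 Mbps.
Video: 12.164 − 0.896 = 11.268 Mbps.

11.27 Mbps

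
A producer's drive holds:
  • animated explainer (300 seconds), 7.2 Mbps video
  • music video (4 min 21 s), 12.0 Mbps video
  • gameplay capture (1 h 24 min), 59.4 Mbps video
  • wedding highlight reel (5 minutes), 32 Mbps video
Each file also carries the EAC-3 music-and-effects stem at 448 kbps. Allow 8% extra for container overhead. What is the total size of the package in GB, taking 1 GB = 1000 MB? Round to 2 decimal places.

Audio: 448 kbps = 0.448 Mbps.
animated explainer: 7.648 Mbps × 300 s × 1.08 = 2478.0 Mb
music video: 12.448 Mbps × 261 s × 1.08 = 3508.8 Mb
gameplay capture: 59.848 Mbps × 5040 s × 1.08 = 325764.6 Mb
wedding highlight reel: 32.448 Mbps × 300 s × 1.08 = 10513.2 Mb
Total: 342264.6 Mb = 42783.1 MB.
= 42.78 GB.

42.78 GB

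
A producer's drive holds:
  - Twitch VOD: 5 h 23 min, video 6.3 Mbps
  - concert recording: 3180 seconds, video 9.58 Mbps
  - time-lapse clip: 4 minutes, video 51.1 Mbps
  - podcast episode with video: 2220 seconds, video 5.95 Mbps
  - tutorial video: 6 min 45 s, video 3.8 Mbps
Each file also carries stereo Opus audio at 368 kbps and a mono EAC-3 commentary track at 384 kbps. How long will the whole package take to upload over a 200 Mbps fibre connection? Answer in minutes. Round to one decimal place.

16.6 minutes

Audio total: 368 + 384 = 752 kbps = 0.752 Mbps.
Twitch VOD: 7.052 Mbps × 19380 s = 136667.8 Mb
concert recording: 10.332 Mbps × 3180 s = 32855.8 Mb
time-lapse clip: 51.852 Mbps × 240 s = 12444.5 Mb
podcast episode with video: 6.702 Mbps × 2220 s = 14878.4 Mb
tutorial video: 4.552 Mbps × 405 s = 1843.6 Mb
Total: 198690.0 Mb = 24836.2 MB.
At 200 Mbps: 198690.0 / 200 = 993 s ≈ 16.6 minutes.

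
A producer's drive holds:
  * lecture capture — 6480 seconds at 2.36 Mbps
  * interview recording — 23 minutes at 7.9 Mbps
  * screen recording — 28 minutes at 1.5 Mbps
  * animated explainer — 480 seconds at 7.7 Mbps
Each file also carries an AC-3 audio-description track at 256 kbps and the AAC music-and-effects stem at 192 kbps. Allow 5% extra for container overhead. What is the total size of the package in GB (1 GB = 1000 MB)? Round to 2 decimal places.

4.84 GB

Audio total: 256 + 192 = 448 kbps = 0.448 Mbps.
lecture capture: 2.808 Mbps × 6480 s × 1.05 = 19105.6 Mb
interview recording: 8.348 Mbps × 1380 s × 1.05 = 12096.3 Mb
screen recording: 1.948 Mbps × 1680 s × 1.05 = 3436.3 Mb
animated explainer: 8.148 Mbps × 480 s × 1.05 = 4106.6 Mb
Total: 38744.7 Mb = 4843.1 MB.
= 4.843 GB.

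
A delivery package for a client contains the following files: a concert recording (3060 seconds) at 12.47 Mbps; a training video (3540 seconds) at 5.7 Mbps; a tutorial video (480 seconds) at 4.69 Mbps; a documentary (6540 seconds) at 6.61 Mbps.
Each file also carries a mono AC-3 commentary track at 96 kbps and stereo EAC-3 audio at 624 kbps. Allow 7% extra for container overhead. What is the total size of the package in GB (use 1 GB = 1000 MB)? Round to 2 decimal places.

15.20 GB

Audio total: 96 + 624 = 720 kbps = 0.720 Mbps.
concert recording: 13.190 Mbps × 3060 s × 1.07 = 43186.7 Mb
training video: 6.420 Mbps × 3540 s × 1.07 = 24317.7 Mb
tutorial video: 5.410 Mbps × 480 s × 1.07 = 2778.6 Mb
documentary: 7.330 Mbps × 6540 s × 1.07 = 51293.9 Mb
Total: 121576.8 Mb = 15197.1 MB.
= 15.20 GB.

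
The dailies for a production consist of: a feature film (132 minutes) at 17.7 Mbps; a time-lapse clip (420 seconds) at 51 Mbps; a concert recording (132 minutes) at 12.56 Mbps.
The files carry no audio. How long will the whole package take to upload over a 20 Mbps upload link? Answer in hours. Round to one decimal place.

3.6 hours

feature film: 17.700 Mbps × 7920 s = 140184.0 Mb
time-lapse clip: 51.000 Mbps × 420 s = 21420.0 Mb
concert recording: 12.560 Mbps × 7920 s = 99475.2 Mb
Total: 261079.2 Mb = 32634.9 MB.
At 20 Mbps: 261079.2 / 20 = 13054 s ≈ 3.63 hours.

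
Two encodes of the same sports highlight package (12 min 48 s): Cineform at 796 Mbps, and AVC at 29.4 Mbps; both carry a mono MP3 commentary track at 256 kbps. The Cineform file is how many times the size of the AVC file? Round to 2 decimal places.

26.85

12 min 48 s = 768 s
Audio: 256 kbps = 0.256 Mbps.
Cineform: 796.256 Mbps × 768 s = 611524.6 Mb = 71.191 GiB.
AVC: 29.656 Mbps × 768 s = 22775.8 Mb = 2.651 GiB.
Ratio: 71.191 / 2.651 = 26.850.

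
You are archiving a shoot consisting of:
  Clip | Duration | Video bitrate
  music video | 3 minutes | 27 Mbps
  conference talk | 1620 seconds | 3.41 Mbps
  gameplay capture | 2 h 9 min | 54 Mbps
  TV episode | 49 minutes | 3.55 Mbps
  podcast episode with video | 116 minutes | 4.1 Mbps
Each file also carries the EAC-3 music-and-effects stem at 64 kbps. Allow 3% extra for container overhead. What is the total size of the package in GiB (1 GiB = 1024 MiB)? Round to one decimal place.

56.2 GiB

Audio: 64 kbps = 0.064 Mbps.
music video: 27.064 Mbps × 180 s × 1.03 = 5017.7 Mb
conference talk: 3.474 Mbps × 1620 s × 1.03 = 5796.7 Mb
gameplay capture: 54.064 Mbps × 7740 s × 1.03 = 431009.0 Mb
TV episode: 3.614 Mbps × 2940 s × 1.03 = 10943.9 Mb
podcast episode with video: 4.164 Mbps × 6960 s × 1.03 = 29850.9 Mb
Total: 482618.2 Mb = 60327.3 MB.
= 56.18 GiB.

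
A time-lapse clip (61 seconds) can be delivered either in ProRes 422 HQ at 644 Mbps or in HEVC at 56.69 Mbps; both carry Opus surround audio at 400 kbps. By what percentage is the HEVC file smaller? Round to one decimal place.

91.1%

Audio: 400 kbps = 0.400 Mbps.
ProRes 422 HQ: 644.400 Mbps × 61 s = 39308.4 Mb = 4.914 GB.
HEVC: 57.090 Mbps × 61 s = 3482.5 Mb = 0.435 GB.
Reduction: (1 − 0.435/4.914) × 100 = 91.14%.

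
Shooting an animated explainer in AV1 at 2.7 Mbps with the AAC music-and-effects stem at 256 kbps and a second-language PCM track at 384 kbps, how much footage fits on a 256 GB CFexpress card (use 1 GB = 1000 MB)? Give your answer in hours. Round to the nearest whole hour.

170 hours

Audio total: 256 + 384 = 640 kbps = 0.640 Mbps.
Total bitrate: 2.7 + 0.640 = 3.340 Mbps.
Capacity: 256 GB = 2,048,000 Mb.
Recording time: 2,048,000 / 3.340 = 613,174 s ≈ 170 hours.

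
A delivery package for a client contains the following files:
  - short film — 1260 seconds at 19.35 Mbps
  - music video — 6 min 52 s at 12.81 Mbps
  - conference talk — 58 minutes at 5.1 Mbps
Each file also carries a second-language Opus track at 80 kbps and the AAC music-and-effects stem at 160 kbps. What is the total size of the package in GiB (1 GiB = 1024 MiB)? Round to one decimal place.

Audio total: 80 + 160 = 240 kbps = 0.240 Mbps.
short film: 19.590 Mbps × 1260 s = 24683.4 Mb
music video: 13.050 Mbps × 412 s = 5376.6 Mb
conference talk: 5.340 Mbps × 3480 s = 18583.2 Mb
Total: 48643.2 Mb = 6080.4 MB.
= 5.663 GiB.

5.7 GiB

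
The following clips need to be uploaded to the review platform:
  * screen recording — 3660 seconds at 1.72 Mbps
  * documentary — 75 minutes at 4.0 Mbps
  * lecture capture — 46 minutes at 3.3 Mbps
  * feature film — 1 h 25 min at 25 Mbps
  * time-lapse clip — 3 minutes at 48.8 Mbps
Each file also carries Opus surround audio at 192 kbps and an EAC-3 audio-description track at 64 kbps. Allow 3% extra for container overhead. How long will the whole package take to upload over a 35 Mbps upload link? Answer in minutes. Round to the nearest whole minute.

85 minutes

Audio total: 192 + 64 = 256 kbps = 0.256 Mbps.
screen recording: 1.976 Mbps × 3660 s × 1.03 = 7449.1 Mb
documentary: 4.256 Mbps × 4500 s × 1.03 = 19726.6 Mb
lecture capture: 3.556 Mbps × 2760 s × 1.03 = 10109.0 Mb
feature film: 25.256 Mbps × 5100 s × 1.03 = 132669.8 Mb
time-lapse clip: 49.056 Mbps × 180 s × 1.03 = 9095.0 Mb
Total: 179049.4 Mb = 22381.2 MB.
At 35 Mbps: 179049.4 / 35 = 5116 s ≈ 85.3 minutes.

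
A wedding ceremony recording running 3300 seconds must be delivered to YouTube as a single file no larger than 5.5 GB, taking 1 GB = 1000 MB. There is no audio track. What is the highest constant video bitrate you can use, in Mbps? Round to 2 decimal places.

Budget: 5.5 GB = 44000.0 Mb.
Total bitrate budget: 44000.0 Mb / 3300 s = 13.333 Mbps.

13.33 Mbps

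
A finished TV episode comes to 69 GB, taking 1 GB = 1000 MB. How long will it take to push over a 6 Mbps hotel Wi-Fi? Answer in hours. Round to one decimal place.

File: 69 GB = 552000.0 Mb.
At 6 Mbps: 552000.0 / 6 = 92000.0 s ≈ 25.6 hours.

25.6 hours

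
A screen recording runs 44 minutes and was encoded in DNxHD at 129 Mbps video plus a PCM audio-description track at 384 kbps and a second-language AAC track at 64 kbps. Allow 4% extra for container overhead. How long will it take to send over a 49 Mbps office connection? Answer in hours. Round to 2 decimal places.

2.01 hours

44 min = 2640 s
Audio total: 384 + 64 = 448 kbps = 0.448 Mbps.
Total bitrate: 129.448 Mbps.
File: 129.448 Mbps × 2640 s = 341742.7 Mb.
With 4% container overhead: ×1.04. → 355412.4 Mb.
At 49 Mbps: 355412.4 / 49 = 7253.3 s ≈ 2.01 hours.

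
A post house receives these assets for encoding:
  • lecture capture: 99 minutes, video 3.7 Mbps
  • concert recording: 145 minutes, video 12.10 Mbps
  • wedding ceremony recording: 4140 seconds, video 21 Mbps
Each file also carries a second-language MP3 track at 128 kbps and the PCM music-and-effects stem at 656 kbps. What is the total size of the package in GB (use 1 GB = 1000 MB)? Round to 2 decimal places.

Audio total: 128 + 656 = 784 kbps = 0.784 Mbps.
lecture capture: 4.484 Mbps × 5940 s = 26635.0 Mb
concert recording: 12.884 Mbps × 8700 s = 112090.8 Mb
wedding ceremony recording: 21.784 Mbps × 4140 s = 90185.8 Mb
Total: 228911.5 Mb = 28613.9 MB.
= 28.61 GB.

28.61 GB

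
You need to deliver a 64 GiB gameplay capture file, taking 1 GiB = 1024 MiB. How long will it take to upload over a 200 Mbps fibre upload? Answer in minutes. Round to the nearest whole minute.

File: 64 GiB = 549755.8 Mb.
At 200 Mbps: 549755.8 / 200 = 2748.8 s ≈ 45.8 minutes.

46 minutes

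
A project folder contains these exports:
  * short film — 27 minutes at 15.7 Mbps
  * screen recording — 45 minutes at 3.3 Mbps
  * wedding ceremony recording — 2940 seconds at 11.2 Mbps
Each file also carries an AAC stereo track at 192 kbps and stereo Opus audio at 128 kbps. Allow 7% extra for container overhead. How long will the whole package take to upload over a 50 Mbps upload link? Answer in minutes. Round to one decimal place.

Audio total: 192 + 128 = 320 kbps = 0.320 Mbps.
short film: 16.020 Mbps × 1620 s × 1.07 = 27769.1 Mb
screen recording: 3.620 Mbps × 2700 s × 1.07 = 10458.2 Mb
wedding ceremony recording: 11.520 Mbps × 2940 s × 1.07 = 36239.6 Mb
Total: 74466.9 Mb = 9308.4 MB.
At 50 Mbps: 74466.9 / 50 = 1489 s ≈ 24.8 minutes.

24.8 minutes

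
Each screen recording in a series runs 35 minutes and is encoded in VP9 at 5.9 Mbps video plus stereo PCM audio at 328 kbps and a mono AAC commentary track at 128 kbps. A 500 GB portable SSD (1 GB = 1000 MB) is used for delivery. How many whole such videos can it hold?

299

35 min = 2100 s
Audio total: 328 + 128 = 456 kbps = 0.456 Mbps.
Total bitrate: 6.356 Mbps.
Per item: 6.356 Mbps × 2100 s = 13,348 Mb = 1,668 MB.
Capacity: 500 GB = 4,000,000 Mb; 299.68 items → 299 complete.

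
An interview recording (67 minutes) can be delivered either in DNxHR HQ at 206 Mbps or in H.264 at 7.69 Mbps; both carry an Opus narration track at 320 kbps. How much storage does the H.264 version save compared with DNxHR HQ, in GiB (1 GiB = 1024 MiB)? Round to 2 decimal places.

92.81 GiB

67 min = 4020 s
Audio: 320 kbps = 0.320 Mbps.
DNxHR HQ: 206.320 Mbps × 4020 s = 829406.4 Mb = 96.556 GiB.
H.264: 8.010 Mbps × 4020 s = 32200.2 Mb = 3.749 GiB.
Saving: 96.556 − 3.749 = 92.807 GiB.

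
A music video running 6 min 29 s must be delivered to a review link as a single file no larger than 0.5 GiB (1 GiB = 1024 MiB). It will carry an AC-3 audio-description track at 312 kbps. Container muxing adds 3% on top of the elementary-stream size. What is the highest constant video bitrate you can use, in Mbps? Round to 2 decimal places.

10.41 Mbps

Budget: 0.5 GiB = 4295.0 Mb.
Stream payload after overhead: 4295.0 / 1.03 = 4169.9 Mb.
6 min 29 s = 389 s
Total bitrate budget: 4169.9 Mb / 389 s = 10.719 Mbps.
Audio: 312 kbps = 0.312 Mbps.
Video: 10.719 − 0.312 = 10.407 Mbps.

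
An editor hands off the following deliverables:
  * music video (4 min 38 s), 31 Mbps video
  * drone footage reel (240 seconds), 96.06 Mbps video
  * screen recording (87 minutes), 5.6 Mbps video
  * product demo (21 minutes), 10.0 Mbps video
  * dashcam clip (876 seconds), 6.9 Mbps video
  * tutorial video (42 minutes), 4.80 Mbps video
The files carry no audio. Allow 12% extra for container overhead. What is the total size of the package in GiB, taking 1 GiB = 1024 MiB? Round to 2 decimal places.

music video: 31.000 Mbps × 278 s × 1.12 = 9652.2 Mb
drone footage reel: 96.060 Mbps × 240 s × 1.12 = 25820.9 Mb
screen recording: 5.600 Mbps × 5220 s × 1.12 = 32739.8 Mb
product demo: 10.000 Mbps × 1260 s × 1.12 = 14112.0 Mb
dashcam clip: 6.900 Mbps × 876 s × 1.12 = 6769.7 Mb
tutorial video: 4.800 Mbps × 2520 s × 1.12 = 13547.5 Mb
Total: 102642.2 Mb = 12830.3 MB.
= 11.95 GiB.

11.95 GiB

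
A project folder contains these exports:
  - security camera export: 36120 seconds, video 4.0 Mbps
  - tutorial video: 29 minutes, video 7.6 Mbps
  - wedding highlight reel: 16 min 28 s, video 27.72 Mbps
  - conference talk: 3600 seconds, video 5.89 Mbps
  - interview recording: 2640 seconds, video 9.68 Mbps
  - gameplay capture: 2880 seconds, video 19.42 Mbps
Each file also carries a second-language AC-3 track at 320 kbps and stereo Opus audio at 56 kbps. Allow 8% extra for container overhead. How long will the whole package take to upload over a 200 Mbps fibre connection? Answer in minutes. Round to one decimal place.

27.5 minutes

Audio total: 320 + 56 = 376 kbps = 0.376 Mbps.
security camera export: 4.376 Mbps × 36120 s × 1.08 = 170706.0 Mb
tutorial video: 7.976 Mbps × 1740 s × 1.08 = 14988.5 Mb
wedding highlight reel: 28.096 Mbps × 988 s × 1.08 = 29979.6 Mb
conference talk: 6.266 Mbps × 3600 s × 1.08 = 24362.2 Mb
interview recording: 10.056 Mbps × 2640 s × 1.08 = 28671.7 Mb
gameplay capture: 19.796 Mbps × 2880 s × 1.08 = 61573.5 Mb
Total: 330281.4 Mb = 41285.2 MB.
At 200 Mbps: 330281.4 / 200 = 1651 s ≈ 27.5 minutes.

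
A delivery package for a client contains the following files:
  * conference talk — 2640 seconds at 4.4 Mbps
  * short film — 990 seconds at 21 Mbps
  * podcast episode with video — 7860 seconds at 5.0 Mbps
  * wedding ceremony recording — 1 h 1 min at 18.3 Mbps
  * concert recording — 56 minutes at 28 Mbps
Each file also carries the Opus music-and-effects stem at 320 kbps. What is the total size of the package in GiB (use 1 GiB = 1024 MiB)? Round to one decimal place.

27.8 GiB

Audio: 320 kbps = 0.320 Mbps.
conference talk: 4.720 Mbps × 2640 s = 12460.8 Mb
short film: 21.320 Mbps × 990 s = 21106.8 Mb
podcast episode with video: 5.320 Mbps × 7860 s = 41815.2 Mb
wedding ceremony recording: 18.620 Mbps × 3660 s = 68149.2 Mb
concert recording: 28.320 Mbps × 3360 s = 95155.2 Mb
Total: 238687.2 Mb = 29835.9 MB.
= 27.79 GiB.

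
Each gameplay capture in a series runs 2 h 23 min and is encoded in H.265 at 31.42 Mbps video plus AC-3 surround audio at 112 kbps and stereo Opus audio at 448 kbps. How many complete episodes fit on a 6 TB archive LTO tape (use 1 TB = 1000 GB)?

2 h 23 min = 143 min = 8580 s
Audio total: 112 + 448 = 560 kbps = 0.560 Mbps.
Total bitrate: 31.980 Mbps.
Per item: 31.980 Mbps × 8580 s = 274,388 Mb = 34,299 MB.
Capacity: 6 TB = 48,000,000 Mb; 174.93 items → 174 complete.

174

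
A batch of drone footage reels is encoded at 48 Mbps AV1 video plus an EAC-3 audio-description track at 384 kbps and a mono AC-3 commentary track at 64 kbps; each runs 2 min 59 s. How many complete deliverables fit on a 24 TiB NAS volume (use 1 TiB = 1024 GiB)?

24342

2 min 59 s = 179 s
Audio total: 384 + 64 = 448 kbps = 0.448 Mbps.
Total bitrate: 48.448 Mbps.
Per item: 48.448 Mbps × 179 s = 8,672 Mb = 1,084 MB.
Capacity: 24 TiB = 211,106,233 Mb; 24342.89 items → 24342 complete.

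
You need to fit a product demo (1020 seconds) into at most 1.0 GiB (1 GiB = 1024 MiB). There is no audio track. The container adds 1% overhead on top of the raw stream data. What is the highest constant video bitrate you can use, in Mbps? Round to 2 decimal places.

Budget: 1.0 GiB = 8589.9 Mb.
Stream payload after overhead: 8589.9 / 1.01 = 8504.9 Mb.
Total bitrate budget: 8504.9 Mb / 1020 s = 8.338 Mbps.

8.34 Mbps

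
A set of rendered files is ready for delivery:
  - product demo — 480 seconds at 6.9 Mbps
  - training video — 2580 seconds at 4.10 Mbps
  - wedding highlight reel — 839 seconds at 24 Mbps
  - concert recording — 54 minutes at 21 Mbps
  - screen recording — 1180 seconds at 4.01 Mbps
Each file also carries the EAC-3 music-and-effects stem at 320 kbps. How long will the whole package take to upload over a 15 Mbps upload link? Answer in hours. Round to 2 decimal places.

2.03 hours

Audio: 320 kbps = 0.320 Mbps.
product demo: 7.220 Mbps × 480 s = 3465.6 Mb
training video: 4.420 Mbps × 2580 s = 11403.6 Mb
wedding highlight reel: 24.320 Mbps × 839 s = 20404.5 Mb
concert recording: 21.320 Mbps × 3240 s = 69076.8 Mb
screen recording: 4.330 Mbps × 1180 s = 5109.4 Mb
Total: 109459.9 Mb = 13682.5 MB.
At 15 Mbps: 109459.9 / 15 = 7297 s ≈ 2.03 hours.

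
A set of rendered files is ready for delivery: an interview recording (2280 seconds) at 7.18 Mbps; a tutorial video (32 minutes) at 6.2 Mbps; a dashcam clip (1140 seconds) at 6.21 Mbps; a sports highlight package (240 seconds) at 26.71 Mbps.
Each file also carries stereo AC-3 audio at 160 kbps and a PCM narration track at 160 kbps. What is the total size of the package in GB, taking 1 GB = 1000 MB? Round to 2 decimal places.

Audio total: 160 + 160 = 320 kbps = 0.320 Mbps.
interview recording: 7.500 Mbps × 2280 s = 17100.0 Mb
tutorial video: 6.520 Mbps × 1920 s = 12518.4 Mb
dashcam clip: 6.530 Mbps × 1140 s = 7444.2 Mb
sports highlight package: 27.030 Mbps × 240 s = 6487.2 Mb
Total: 43549.8 Mb = 5443.7 MB.
= 5.444 GB.

5.44 GB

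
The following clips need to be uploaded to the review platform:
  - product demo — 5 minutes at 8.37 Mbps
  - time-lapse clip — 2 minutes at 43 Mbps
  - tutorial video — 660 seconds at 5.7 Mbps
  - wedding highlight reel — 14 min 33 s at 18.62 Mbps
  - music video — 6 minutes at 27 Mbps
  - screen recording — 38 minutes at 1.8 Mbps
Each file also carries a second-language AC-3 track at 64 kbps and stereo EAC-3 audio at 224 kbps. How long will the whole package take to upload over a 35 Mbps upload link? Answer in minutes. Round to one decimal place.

20.4 minutes

Audio total: 64 + 224 = 288 kbps = 0.288 Mbps.
product demo: 8.658 Mbps × 300 s = 2597.4 Mb
time-lapse clip: 43.288 Mbps × 120 s = 5194.6 Mb
tutorial video: 5.988 Mbps × 660 s = 3952.1 Mb
wedding highlight reel: 18.908 Mbps × 873 s = 16506.7 Mb
music video: 27.288 Mbps × 360 s = 9823.7 Mb
screen recording: 2.088 Mbps × 2280 s = 4760.6 Mb
Total: 42835.0 Mb = 5354.4 MB.
At 35 Mbps: 42835.0 / 35 = 1224 s ≈ 20.4 minutes.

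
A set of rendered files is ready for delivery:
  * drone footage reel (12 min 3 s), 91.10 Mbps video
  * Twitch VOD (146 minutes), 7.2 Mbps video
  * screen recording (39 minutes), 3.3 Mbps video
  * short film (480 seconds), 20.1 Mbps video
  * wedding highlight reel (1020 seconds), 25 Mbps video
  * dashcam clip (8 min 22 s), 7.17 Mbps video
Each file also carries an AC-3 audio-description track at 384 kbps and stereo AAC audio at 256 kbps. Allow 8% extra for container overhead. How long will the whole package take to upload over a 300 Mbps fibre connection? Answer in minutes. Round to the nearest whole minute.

11 minutes

Audio total: 384 + 256 = 640 kbps = 0.640 Mbps.
drone footage reel: 91.740 Mbps × 723 s × 1.08 = 71634.3 Mb
Twitch VOD: 7.840 Mbps × 8760 s × 1.08 = 74172.7 Mb
screen recording: 3.940 Mbps × 2340 s × 1.08 = 9957.2 Mb
short film: 20.740 Mbps × 480 s × 1.08 = 10751.6 Mb
wedding highlight reel: 25.640 Mbps × 1020 s × 1.08 = 28245.0 Mb
dashcam clip: 7.810 Mbps × 502 s × 1.08 = 4234.3 Mb
Total: 198995.0 Mb = 24874.4 MB.
At 300 Mbps: 198995.0 / 300 = 663 s ≈ 11.1 minutes.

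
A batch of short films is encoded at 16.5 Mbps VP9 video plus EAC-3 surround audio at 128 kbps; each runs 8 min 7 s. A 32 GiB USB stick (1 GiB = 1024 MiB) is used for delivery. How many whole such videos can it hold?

33

8 min 7 s = 487 s
Audio: 128 kbps = 0.128 Mbps.
Total bitrate: 16.628 Mbps.
Per item: 16.628 Mbps × 487 s = 8,098 Mb = 1,012 MB.
Capacity: 32 GiB = 274,878 Mb; 33.94 items → 33 complete.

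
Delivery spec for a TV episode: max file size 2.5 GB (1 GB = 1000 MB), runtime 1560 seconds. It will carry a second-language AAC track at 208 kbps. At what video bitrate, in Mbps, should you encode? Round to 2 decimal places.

Budget: 2.5 GB = 20000.0 Mb.
Total bitrate budget: 20000.0 Mb / 1560 s = 12.821 Mbps.
Audio: 208 kbps = 0.208 Mbps.
Video: 12.821 − 0.208 = 12.613 Mbps.

12.61 Mbps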